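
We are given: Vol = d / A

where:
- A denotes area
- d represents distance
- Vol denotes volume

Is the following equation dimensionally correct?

No

A (area) has dimensions [L^2].
d (distance) has dimensions [L].
Vol (volume) has dimensions [L^3].

Left side: [L^3]
Right side: [L^-1]

The two sides have different dimensions, so the equation is NOT dimensionally consistent.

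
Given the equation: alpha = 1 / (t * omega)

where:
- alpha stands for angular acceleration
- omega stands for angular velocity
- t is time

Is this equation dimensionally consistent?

No

alpha (angular acceleration) has dimensions [T^-2].
omega (angular velocity) has dimensions [T^-1].
t (time) has dimensions [T].

Left side: [T^-2]
Right side: [dimensionless]

The two sides have different dimensions, so the equation is NOT dimensionally consistent.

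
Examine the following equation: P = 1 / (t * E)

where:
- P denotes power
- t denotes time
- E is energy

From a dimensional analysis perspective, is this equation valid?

No

P (power) has dimensions [L^2 M T^-3].
t (time) has dimensions [T].
E (energy) has dimensions [L^2 M T^-2].

Left side: [L^2 M T^-3]
Right side: [L^-2 M^-1 T]

The two sides have different dimensions, so the equation is NOT dimensionally consistent.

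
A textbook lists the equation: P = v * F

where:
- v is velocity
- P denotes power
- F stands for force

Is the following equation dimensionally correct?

Yes

v (velocity) has dimensions [L T^-1].
P (power) has dimensions [L^2 M T^-3].
F (force) has dimensions [L M T^-2].

Left side: [L^2 M T^-3]
Right side: [L^2 M T^-3]

Both sides have the same dimensions, so the equation is dimensionally consistent.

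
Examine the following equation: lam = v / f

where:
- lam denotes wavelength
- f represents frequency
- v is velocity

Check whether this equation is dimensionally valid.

Yes

lam (wavelength) has dimensions [L].
f (frequency) has dimensions [T^-1].
v (velocity) has dimensions [L T^-1].

Left side: [L]
Right side: [L]

Both sides have the same dimensions, so the equation is dimensionally consistent.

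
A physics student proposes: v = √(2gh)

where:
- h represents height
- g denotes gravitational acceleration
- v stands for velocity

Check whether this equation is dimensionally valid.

Yes

h (height) has dimensions [L].
g (gravitational acceleration) has dimensions [L T^-2].
v (velocity) has dimensions [L T^-1].

Left side: [L T^-1]
Right side: [L T^-1]

Both sides have the same dimensions, so the equation is dimensionally consistent.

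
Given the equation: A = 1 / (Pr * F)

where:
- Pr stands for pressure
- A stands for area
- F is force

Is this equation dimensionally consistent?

No

Pr (pressure) has dimensions [L^-1 M T^-2].
A (area) has dimensions [L^2].
F (force) has dimensions [L M T^-2].

Left side: [L^2]
Right side: [M^-2 T^4]

The two sides have different dimensions, so the equation is NOT dimensionally consistent.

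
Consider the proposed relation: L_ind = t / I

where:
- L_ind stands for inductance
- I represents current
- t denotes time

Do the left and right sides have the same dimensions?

No

L_ind (inductance) has dimensions [I^-2 L^2 M T^-2].
I (current) has dimensions [I].
t (time) has dimensions [T].

Left side: [I^-2 L^2 M T^-2]
Right side: [I^-1 T]

The two sides have different dimensions, so the equation is NOT dimensionally consistent.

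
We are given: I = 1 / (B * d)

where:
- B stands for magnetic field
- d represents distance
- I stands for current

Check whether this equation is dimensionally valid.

No

B (magnetic field) has dimensions [I^-1 M T^-2].
d (distance) has dimensions [L].
I (current) has dimensions [I].

Left side: [I]
Right side: [I L^-1 M^-1 T^2]

The two sides have different dimensions, so the equation is NOT dimensionally consistent.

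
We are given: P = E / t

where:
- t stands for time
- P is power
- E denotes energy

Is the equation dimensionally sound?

Yes

t (time) has dimensions [T].
P (power) has dimensions [L^2 M T^-3].
E (energy) has dimensions [L^2 M T^-2].

Left side: [L^2 M T^-3]
Right side: [L^2 M T^-3]

Both sides have the same dimensions, so the equation is dimensionally consistent.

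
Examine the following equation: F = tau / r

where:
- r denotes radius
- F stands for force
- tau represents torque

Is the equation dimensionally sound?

Yes

r (radius) has dimensions [L].
F (force) has dimensions [L M T^-2].
tau (torque) has dimensions [L^2 M T^-2].

Left side: [L M T^-2]
Right side: [L M T^-2]

Both sides have the same dimensions, so the equation is dimensionally consistent.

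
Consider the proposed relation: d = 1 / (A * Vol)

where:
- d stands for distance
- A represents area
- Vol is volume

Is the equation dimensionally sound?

No

d (distance) has dimensions [L].
A (area) has dimensions [L^2].
Vol (volume) has dimensions [L^3].

Left side: [L]
Right side: [L^-5]

The two sides have different dimensions, so the equation is NOT dimensionally consistent.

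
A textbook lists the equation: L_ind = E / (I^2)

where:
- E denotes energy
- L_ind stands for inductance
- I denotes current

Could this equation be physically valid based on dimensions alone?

Yes

E (energy) has dimensions [L^2 M T^-2].
L_ind (inductance) has dimensions [I^-2 L^2 M T^-2].
I (current) has dimensions [I].

Left side: [I^-2 L^2 M T^-2]
Right side: [I^-2 L^2 M T^-2]

Both sides have the same dimensions, so the equation is dimensionally consistent.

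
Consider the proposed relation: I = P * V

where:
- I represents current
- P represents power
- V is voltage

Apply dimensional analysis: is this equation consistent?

No

I (current) has dimensions [I].
P (power) has dimensions [L^2 M T^-3].
V (voltage) has dimensions [I^-1 L^2 M T^-3].

Left side: [I]
Right side: [I^-1 L^4 M^2 T^-6]

The two sides have different dimensions, so the equation is NOT dimensionally consistent.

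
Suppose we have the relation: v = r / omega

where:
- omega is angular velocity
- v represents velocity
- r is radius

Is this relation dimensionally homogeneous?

No

omega (angular velocity) has dimensions [T^-1].
v (velocity) has dimensions [L T^-1].
r (radius) has dimensions [L].

Left side: [L T^-1]
Right side: [L T]

The two sides have different dimensions, so the equation is NOT dimensionally consistent.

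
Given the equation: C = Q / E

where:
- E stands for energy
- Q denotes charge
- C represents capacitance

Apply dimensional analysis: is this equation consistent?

No

E (energy) has dimensions [L^2 M T^-2].
Q (charge) has dimensions [I T].
C (capacitance) has dimensions [I^2 L^-2 M^-1 T^4].

Left side: [I^2 L^-2 M^-1 T^4]
Right side: [I L^-2 M^-1 T^3]

The two sides have different dimensions, so the equation is NOT dimensionally consistent.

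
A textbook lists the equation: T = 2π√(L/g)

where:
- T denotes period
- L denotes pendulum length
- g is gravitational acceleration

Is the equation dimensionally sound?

Yes

T (period) has dimensions [T].
L (pendulum length) has dimensions [L].
g (gravitational acceleration) has dimensions [L T^-2].

Left side: [T]
Right side: [T]

Both sides have the same dimensions, so the equation is dimensionally consistent.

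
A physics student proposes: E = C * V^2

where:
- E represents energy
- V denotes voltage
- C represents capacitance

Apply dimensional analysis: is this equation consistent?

Yes

E (energy) has dimensions [L^2 M T^-2].
V (voltage) has dimensions [I^-1 L^2 M T^-3].
C (capacitance) has dimensions [I^2 L^-2 M^-1 T^4].

Left side: [L^2 M T^-2]
Right side: [L^2 M T^-2]

Both sides have the same dimensions, so the equation is dimensionally consistent.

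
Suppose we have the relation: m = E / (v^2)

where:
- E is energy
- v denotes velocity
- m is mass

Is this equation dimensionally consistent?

Yes

E (energy) has dimensions [L^2 M T^-2].
v (velocity) has dimensions [L T^-1].
m (mass) has dimensions [M].

Left side: [M]
Right side: [M]

Both sides have the same dimensions, so the equation is dimensionally consistent.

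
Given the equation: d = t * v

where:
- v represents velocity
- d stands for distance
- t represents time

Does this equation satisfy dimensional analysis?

Yes

v (velocity) has dimensions [L T^-1].
d (distance) has dimensions [L].
t (time) has dimensions [T].

Left side: [L]
Right side: [L]

Both sides have the same dimensions, so the equation is dimensionally consistent.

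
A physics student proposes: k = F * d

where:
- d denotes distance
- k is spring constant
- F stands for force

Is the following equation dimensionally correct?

No

d (distance) has dimensions [L].
k (spring constant) has dimensions [M T^-2].
F (force) has dimensions [L M T^-2].

Left side: [M T^-2]
Right side: [L^2 M T^-2]

The two sides have different dimensions, so the equation is NOT dimensionally consistent.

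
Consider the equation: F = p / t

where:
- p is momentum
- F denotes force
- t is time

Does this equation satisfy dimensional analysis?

Yes

p (momentum) has dimensions [L M T^-1].
F (force) has dimensions [L M T^-2].
t (time) has dimensions [T].

Left side: [L M T^-2]
Right side: [L M T^-2]

Both sides have the same dimensions, so the equation is dimensionally consistent.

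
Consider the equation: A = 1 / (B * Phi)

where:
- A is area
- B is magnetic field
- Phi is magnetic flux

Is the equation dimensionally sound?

No

A (area) has dimensions [L^2].
B (magnetic field) has dimensions [I^-1 M T^-2].
Phi (magnetic flux) has dimensions [I^-1 L^2 M T^-2].

Left side: [L^2]
Right side: [I^2 L^-2 M^-2 T^4]

The two sides have different dimensions, so the equation is NOT dimensionally consistent.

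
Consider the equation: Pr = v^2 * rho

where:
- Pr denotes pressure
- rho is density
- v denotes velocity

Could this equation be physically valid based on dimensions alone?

Yes

Pr (pressure) has dimensions [L^-1 M T^-2].
rho (density) has dimensions [L^-3 M].
v (velocity) has dimensions [L T^-1].

Left side: [L^-1 M T^-2]
Right side: [L^-1 M T^-2]

Both sides have the same dimensions, so the equation is dimensionally consistent.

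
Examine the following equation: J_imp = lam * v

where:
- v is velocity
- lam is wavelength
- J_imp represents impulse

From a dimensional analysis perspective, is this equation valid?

No

v (velocity) has dimensions [L T^-1].
lam (wavelength) has dimensions [L].
J_imp (impulse) has dimensions [L M T^-1].

Left side: [L M T^-1]
Right side: [L^2 T^-1]

The two sides have different dimensions, so the equation is NOT dimensionally consistent.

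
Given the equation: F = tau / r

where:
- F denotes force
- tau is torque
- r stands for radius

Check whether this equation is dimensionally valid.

Yes

F (force) has dimensions [L M T^-2].
tau (torque) has dimensions [L^2 M T^-2].
r (radius) has dimensions [L].

Left side: [L M T^-2]
Right side: [L M T^-2]

Both sides have the same dimensions, so the equation is dimensionally consistent.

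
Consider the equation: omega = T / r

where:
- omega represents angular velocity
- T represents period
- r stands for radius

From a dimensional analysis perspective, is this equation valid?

No

omega (angular velocity) has dimensions [T^-1].
T (period) has dimensions [T].
r (radius) has dimensions [L].

Left side: [T^-1]
Right side: [L^-1 T]

The two sides have different dimensions, so the equation is NOT dimensionally consistent.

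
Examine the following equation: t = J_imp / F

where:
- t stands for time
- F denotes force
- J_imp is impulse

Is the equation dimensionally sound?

Yes

t (time) has dimensions [T].
F (force) has dimensions [L M T^-2].
J_imp (impulse) has dimensions [L M T^-1].

Left side: [T]
Right side: [T]

Both sides have the same dimensions, so the equation is dimensionally consistent.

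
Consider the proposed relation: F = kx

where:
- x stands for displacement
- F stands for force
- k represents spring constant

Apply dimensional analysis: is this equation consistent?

Yes

x (displacement) has dimensions [L].
F (force) has dimensions [L M T^-2].
k (spring constant) has dimensions [M T^-2].

Left side: [L M T^-2]
Right side: [L M T^-2]

Both sides have the same dimensions, so the equation is dimensionally consistent.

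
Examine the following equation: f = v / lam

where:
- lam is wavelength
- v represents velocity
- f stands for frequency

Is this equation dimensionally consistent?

Yes

lam (wavelength) has dimensions [L].
v (velocity) has dimensions [L T^-1].
f (frequency) has dimensions [T^-1].

Left side: [T^-1]
Right side: [T^-1]

Both sides have the same dimensions, so the equation is dimensionally consistent.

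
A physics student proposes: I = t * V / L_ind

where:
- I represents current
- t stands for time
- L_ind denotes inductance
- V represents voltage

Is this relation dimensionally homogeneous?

Yes

I (current) has dimensions [I].
t (time) has dimensions [T].
L_ind (inductance) has dimensions [I^-2 L^2 M T^-2].
V (voltage) has dimensions [I^-1 L^2 M T^-3].

Left side: [I]
Right side: [I]

Both sides have the same dimensions, so the equation is dimensionally consistent.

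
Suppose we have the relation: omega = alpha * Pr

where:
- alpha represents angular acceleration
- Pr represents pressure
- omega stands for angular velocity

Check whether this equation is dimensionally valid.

No

alpha (angular acceleration) has dimensions [T^-2].
Pr (pressure) has dimensions [L^-1 M T^-2].
omega (angular velocity) has dimensions [T^-1].

Left side: [T^-1]
Right side: [L^-1 M T^-4]

The two sides have different dimensions, so the equation is NOT dimensionally consistent.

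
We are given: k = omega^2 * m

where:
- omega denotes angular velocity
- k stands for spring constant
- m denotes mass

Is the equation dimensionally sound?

Yes

omega (angular velocity) has dimensions [T^-1].
k (spring constant) has dimensions [M T^-2].
m (mass) has dimensions [M].

Left side: [M T^-2]
Right side: [M T^-2]

Both sides have the same dimensions, so the equation is dimensionally consistent.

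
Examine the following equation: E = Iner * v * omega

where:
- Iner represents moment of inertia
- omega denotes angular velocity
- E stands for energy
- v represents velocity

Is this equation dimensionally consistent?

No

Iner (moment of inertia) has dimensions [L^2 M].
omega (angular velocity) has dimensions [T^-1].
E (energy) has dimensions [L^2 M T^-2].
v (velocity) has dimensions [L T^-1].

Left side: [L^2 M T^-2]
Right side: [L^3 M T^-2]

The two sides have different dimensions, so the equation is NOT dimensionally consistent.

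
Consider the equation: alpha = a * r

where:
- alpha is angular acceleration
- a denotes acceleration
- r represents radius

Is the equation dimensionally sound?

No

alpha (angular acceleration) has dimensions [T^-2].
a (acceleration) has dimensions [L T^-2].
r (radius) has dimensions [L].

Left side: [T^-2]
Right side: [L^2 T^-2]

The two sides have different dimensions, so the equation is NOT dimensionally consistent.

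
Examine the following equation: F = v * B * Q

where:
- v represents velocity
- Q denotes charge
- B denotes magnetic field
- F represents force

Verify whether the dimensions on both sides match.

Yes

v (velocity) has dimensions [L T^-1].
Q (charge) has dimensions [I T].
B (magnetic field) has dimensions [I^-1 M T^-2].
F (force) has dimensions [L M T^-2].

Left side: [L M T^-2]
Right side: [L M T^-2]

Both sides have the same dimensions, so the equation is dimensionally consistent.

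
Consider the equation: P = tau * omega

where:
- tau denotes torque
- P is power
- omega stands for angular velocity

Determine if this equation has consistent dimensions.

Yes

tau (torque) has dimensions [L^2 M T^-2].
P (power) has dimensions [L^2 M T^-3].
omega (angular velocity) has dimensions [T^-1].

Left side: [L^2 M T^-3]
Right side: [L^2 M T^-3]

Both sides have the same dimensions, so the equation is dimensionally consistent.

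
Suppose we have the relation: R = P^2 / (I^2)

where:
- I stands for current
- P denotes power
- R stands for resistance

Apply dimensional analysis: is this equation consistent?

No

I (current) has dimensions [I].
P (power) has dimensions [L^2 M T^-3].
R (resistance) has dimensions [I^-2 L^2 M T^-3].

Left side: [I^-2 L^2 M T^-3]
Right side: [I^-2 L^4 M^2 T^-6]

The two sides have different dimensions, so the equation is NOT dimensionally consistent.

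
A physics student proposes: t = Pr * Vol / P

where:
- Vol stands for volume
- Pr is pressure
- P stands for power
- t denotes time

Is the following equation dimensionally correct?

Yes

Vol (volume) has dimensions [L^3].
Pr (pressure) has dimensions [L^-1 M T^-2].
P (power) has dimensions [L^2 M T^-3].
t (time) has dimensions [T].

Left side: [T]
Right side: [T]

Both sides have the same dimensions, so the equation is dimensionally consistent.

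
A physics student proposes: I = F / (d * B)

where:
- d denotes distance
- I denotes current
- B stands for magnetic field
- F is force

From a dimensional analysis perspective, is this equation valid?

Yes

d (distance) has dimensions [L].
I (current) has dimensions [I].
B (magnetic field) has dimensions [I^-1 M T^-2].
F (force) has dimensions [L M T^-2].

Left side: [I]
Right side: [I]

Both sides have the same dimensions, so the equation is dimensionally consistent.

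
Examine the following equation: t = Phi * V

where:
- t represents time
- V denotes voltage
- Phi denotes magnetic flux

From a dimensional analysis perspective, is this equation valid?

No

t (time) has dimensions [T].
V (voltage) has dimensions [I^-1 L^2 M T^-3].
Phi (magnetic flux) has dimensions [I^-1 L^2 M T^-2].

Left side: [T]
Right side: [I^-2 L^4 M^2 T^-5]

The two sides have different dimensions, so the equation is NOT dimensionally consistent.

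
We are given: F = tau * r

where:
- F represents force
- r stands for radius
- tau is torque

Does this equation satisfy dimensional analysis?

No

F (force) has dimensions [L M T^-2].
r (radius) has dimensions [L].
tau (torque) has dimensions [L^2 M T^-2].

Left side: [L M T^-2]
Right side: [L^3 M T^-2]

The two sides have different dimensions, so the equation is NOT dimensionally consistent.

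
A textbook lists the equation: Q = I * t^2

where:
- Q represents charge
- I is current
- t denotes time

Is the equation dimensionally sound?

No

Q (charge) has dimensions [I T].
I (current) has dimensions [I].
t (time) has dimensions [T].

Left side: [I T]
Right side: [I T^2]

The two sides have different dimensions, so the equation is NOT dimensionally consistent.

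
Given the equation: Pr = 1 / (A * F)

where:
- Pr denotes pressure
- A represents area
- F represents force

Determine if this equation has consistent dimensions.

No

Pr (pressure) has dimensions [L^-1 M T^-2].
A (area) has dimensions [L^2].
F (force) has dimensions [L M T^-2].

Left side: [L^-1 M T^-2]
Right side: [L^-3 M^-1 T^2]

The two sides have different dimensions, so the equation is NOT dimensionally consistent.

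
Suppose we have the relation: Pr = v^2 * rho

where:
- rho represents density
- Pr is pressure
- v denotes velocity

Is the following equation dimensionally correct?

Yes

rho (density) has dimensions [L^-3 M].
Pr (pressure) has dimensions [L^-1 M T^-2].
v (velocity) has dimensions [L T^-1].

Left side: [L^-1 M T^-2]
Right side: [L^-1 M T^-2]

Both sides have the same dimensions, so the equation is dimensionally consistent.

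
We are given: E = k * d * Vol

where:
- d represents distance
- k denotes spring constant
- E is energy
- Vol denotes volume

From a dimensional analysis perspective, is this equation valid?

No

d (distance) has dimensions [L].
k (spring constant) has dimensions [M T^-2].
E (energy) has dimensions [L^2 M T^-2].
Vol (volume) has dimensions [L^3].

Left side: [L^2 M T^-2]
Right side: [L^4 M T^-2]

The two sides have different dimensions, so the equation is NOT dimensionally consistent.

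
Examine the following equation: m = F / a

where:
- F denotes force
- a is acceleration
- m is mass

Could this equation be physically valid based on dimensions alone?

Yes

F (force) has dimensions [L M T^-2].
a (acceleration) has dimensions [L T^-2].
m (mass) has dimensions [M].

Left side: [M]
Right side: [M]

Both sides have the same dimensions, so the equation is dimensionally consistent.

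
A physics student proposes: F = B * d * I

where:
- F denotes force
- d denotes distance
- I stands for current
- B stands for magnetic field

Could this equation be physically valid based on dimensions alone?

Yes

F (force) has dimensions [L M T^-2].
d (distance) has dimensions [L].
I (current) has dimensions [I].
B (magnetic field) has dimensions [I^-1 M T^-2].

Left side: [L M T^-2]
Right side: [L M T^-2]

Both sides have the same dimensions, so the equation is dimensionally consistent.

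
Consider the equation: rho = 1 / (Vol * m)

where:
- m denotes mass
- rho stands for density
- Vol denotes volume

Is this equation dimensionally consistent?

No

m (mass) has dimensions [M].
rho (density) has dimensions [L^-3 M].
Vol (volume) has dimensions [L^3].

Left side: [L^-3 M]
Right side: [L^-3 M^-1]

The two sides have different dimensions, so the equation is NOT dimensionally consistent.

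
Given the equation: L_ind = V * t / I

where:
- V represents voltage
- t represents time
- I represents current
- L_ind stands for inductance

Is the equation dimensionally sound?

Yes

V (voltage) has dimensions [I^-1 L^2 M T^-3].
t (time) has dimensions [T].
I (current) has dimensions [I].
L_ind (inductance) has dimensions [I^-2 L^2 M T^-2].

Left side: [I^-2 L^2 M T^-2]
Right side: [I^-2 L^2 M T^-2]

Both sides have the same dimensions, so the equation is dimensionally consistent.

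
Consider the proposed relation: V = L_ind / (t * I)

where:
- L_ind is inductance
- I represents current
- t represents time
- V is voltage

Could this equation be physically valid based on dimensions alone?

No

L_ind (inductance) has dimensions [I^-2 L^2 M T^-2].
I (current) has dimensions [I].
t (time) has dimensions [T].
V (voltage) has dimensions [I^-1 L^2 M T^-3].

Left side: [I^-1 L^2 M T^-3]
Right side: [I^-3 L^2 M T^-3]

The two sides have different dimensions, so the equation is NOT dimensionally consistent.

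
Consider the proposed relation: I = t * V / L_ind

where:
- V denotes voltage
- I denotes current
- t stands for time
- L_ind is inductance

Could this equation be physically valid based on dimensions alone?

Yes

V (voltage) has dimensions [I^-1 L^2 M T^-3].
I (current) has dimensions [I].
t (time) has dimensions [T].
L_ind (inductance) has dimensions [I^-2 L^2 M T^-2].

Left side: [I]
Right side: [I]

Both sides have the same dimensions, so the equation is dimensionally consistent.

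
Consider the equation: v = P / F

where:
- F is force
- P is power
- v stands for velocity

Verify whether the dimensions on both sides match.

Yes

F (force) has dimensions [L M T^-2].
P (power) has dimensions [L^2 M T^-3].
v (velocity) has dimensions [L T^-1].

Left side: [L T^-1]
Right side: [L T^-1]

Both sides have the same dimensions, so the equation is dimensionally consistent.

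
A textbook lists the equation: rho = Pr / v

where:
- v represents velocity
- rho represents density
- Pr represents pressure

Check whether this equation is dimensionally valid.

No

v (velocity) has dimensions [L T^-1].
rho (density) has dimensions [L^-3 M].
Pr (pressure) has dimensions [L^-1 M T^-2].

Left side: [L^-3 M]
Right side: [L^-2 M T^-1]

The two sides have different dimensions, so the equation is NOT dimensionally consistent.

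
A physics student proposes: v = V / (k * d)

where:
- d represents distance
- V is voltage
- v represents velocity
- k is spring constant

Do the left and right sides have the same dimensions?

No

d (distance) has dimensions [L].
V (voltage) has dimensions [I^-1 L^2 M T^-3].
v (velocity) has dimensions [L T^-1].
k (spring constant) has dimensions [M T^-2].

Left side: [L T^-1]
Right side: [I^-1 L T^-1]

The two sides have different dimensions, so the equation is NOT dimensionally consistent.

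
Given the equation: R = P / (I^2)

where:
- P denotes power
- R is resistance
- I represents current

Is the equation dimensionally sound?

Yes

P (power) has dimensions [L^2 M T^-3].
R (resistance) has dimensions [I^-2 L^2 M T^-3].
I (current) has dimensions [I].

Left side: [I^-2 L^2 M T^-3]
Right side: [I^-2 L^2 M T^-3]

Both sides have the same dimensions, so the equation is dimensionally consistent.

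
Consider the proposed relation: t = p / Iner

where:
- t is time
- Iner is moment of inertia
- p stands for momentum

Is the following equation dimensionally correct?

No

t (time) has dimensions [T].
Iner (moment of inertia) has dimensions [L^2 M].
p (momentum) has dimensions [L M T^-1].

Left side: [T]
Right side: [L^-1 T^-1]

The two sides have different dimensions, so the equation is NOT dimensionally consistent.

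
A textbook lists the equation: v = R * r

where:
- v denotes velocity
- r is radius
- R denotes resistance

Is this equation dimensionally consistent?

No

v (velocity) has dimensions [L T^-1].
r (radius) has dimensions [L].
R (resistance) has dimensions [I^-2 L^2 M T^-3].

Left side: [L T^-1]
Right side: [I^-2 L^3 M T^-3]

The two sides have different dimensions, so the equation is NOT dimensionally consistent.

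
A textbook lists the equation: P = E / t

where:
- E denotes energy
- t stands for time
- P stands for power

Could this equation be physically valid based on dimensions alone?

Yes

E (energy) has dimensions [L^2 M T^-2].
t (time) has dimensions [T].
P (power) has dimensions [L^2 M T^-3].

Left side: [L^2 M T^-3]
Right side: [L^2 M T^-3]

Both sides have the same dimensions, so the equation is dimensionally consistent.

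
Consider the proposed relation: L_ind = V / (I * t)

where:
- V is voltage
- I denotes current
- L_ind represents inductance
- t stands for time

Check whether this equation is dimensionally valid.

No

V (voltage) has dimensions [I^-1 L^2 M T^-3].
I (current) has dimensions [I].
L_ind (inductance) has dimensions [I^-2 L^2 M T^-2].
t (time) has dimensions [T].

Left side: [I^-2 L^2 M T^-2]
Right side: [I^-2 L^2 M T^-4]

The two sides have different dimensions, so the equation is NOT dimensionally consistent.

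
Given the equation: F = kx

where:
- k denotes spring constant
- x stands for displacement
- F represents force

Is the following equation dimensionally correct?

Yes

k (spring constant) has dimensions [M T^-2].
x (displacement) has dimensions [L].
F (force) has dimensions [L M T^-2].

Left side: [L M T^-2]
Right side: [L M T^-2]

Both sides have the same dimensions, so the equation is dimensionally consistent.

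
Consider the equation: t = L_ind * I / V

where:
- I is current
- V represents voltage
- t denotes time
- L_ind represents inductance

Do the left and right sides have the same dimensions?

Yes

I (current) has dimensions [I].
V (voltage) has dimensions [I^-1 L^2 M T^-3].
t (time) has dimensions [T].
L_ind (inductance) has dimensions [I^-2 L^2 M T^-2].

Left side: [T]
Right side: [T]

Both sides have the same dimensions, so the equation is dimensionally consistent.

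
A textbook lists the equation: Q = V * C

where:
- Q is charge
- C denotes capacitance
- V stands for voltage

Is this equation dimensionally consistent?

Yes

Q (charge) has dimensions [I T].
C (capacitance) has dimensions [I^2 L^-2 M^-1 T^4].
V (voltage) has dimensions [I^-1 L^2 M T^-3].

Left side: [I T]
Right side: [I T]

Both sides have the same dimensions, so the equation is dimensionally consistent.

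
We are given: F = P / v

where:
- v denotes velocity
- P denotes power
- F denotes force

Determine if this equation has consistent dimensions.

Yes

v (velocity) has dimensions [L T^-1].
P (power) has dimensions [L^2 M T^-3].
F (force) has dimensions [L M T^-2].

Left side: [L M T^-2]
Right side: [L M T^-2]

Both sides have the same dimensions, so the equation is dimensionally consistent.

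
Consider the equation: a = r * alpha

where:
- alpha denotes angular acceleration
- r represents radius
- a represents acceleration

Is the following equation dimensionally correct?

Yes

alpha (angular acceleration) has dimensions [T^-2].
r (radius) has dimensions [L].
a (acceleration) has dimensions [L T^-2].

Left side: [L T^-2]
Right side: [L T^-2]

Both sides have the same dimensions, so the equation is dimensionally consistent.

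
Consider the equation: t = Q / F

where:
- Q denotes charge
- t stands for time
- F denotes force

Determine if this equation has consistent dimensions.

No

Q (charge) has dimensions [I T].
t (time) has dimensions [T].
F (force) has dimensions [L M T^-2].

Left side: [T]
Right side: [I L^-1 M^-1 T^3]

The two sides have different dimensions, so the equation is NOT dimensionally consistent.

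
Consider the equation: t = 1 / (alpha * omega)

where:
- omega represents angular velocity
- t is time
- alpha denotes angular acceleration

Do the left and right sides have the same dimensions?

No

omega (angular velocity) has dimensions [T^-1].
t (time) has dimensions [T].
alpha (angular acceleration) has dimensions [T^-2].

Left side: [T]
Right side: [T^3]

The two sides have different dimensions, so the equation is NOT dimensionally consistent.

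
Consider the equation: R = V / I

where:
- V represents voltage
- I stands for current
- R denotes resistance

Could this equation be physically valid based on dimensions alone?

Yes

V (voltage) has dimensions [I^-1 L^2 M T^-3].
I (current) has dimensions [I].
R (resistance) has dimensions [I^-2 L^2 M T^-3].

Left side: [I^-2 L^2 M T^-3]
Right side: [I^-2 L^2 M T^-3]

Both sides have the same dimensions, so the equation is dimensionally consistent.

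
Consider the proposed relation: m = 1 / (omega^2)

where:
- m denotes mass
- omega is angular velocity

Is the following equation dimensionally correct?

No

m (mass) has dimensions [M].
omega (angular velocity) has dimensions [T^-1].

Left side: [M]
Right side: [T^2]

The two sides have different dimensions, so the equation is NOT dimensionally consistent.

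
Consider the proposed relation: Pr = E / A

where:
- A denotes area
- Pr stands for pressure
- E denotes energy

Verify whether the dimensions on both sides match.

No

A (area) has dimensions [L^2].
Pr (pressure) has dimensions [L^-1 M T^-2].
E (energy) has dimensions [L^2 M T^-2].

Left side: [L^-1 M T^-2]
Right side: [M T^-2]

The two sides have different dimensions, so the equation is NOT dimensionally consistent.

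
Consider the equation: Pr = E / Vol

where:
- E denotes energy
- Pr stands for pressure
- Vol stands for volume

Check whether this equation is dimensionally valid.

Yes

E (energy) has dimensions [L^2 M T^-2].
Pr (pressure) has dimensions [L^-1 M T^-2].
Vol (volume) has dimensions [L^3].

Left side: [L^-1 M T^-2]
Right side: [L^-1 M T^-2]

Both sides have the same dimensions, so the equation is dimensionally consistent.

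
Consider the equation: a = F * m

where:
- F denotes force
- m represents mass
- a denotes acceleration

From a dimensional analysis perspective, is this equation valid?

No

F (force) has dimensions [L M T^-2].
m (mass) has dimensions [M].
a (acceleration) has dimensions [L T^-2].

Left side: [L T^-2]
Right side: [L M^2 T^-2]

The two sides have different dimensions, so the equation is NOT dimensionally consistent.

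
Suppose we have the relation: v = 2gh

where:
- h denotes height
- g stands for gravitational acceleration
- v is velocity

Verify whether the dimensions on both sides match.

No

h (height) has dimensions [L].
g (gravitational acceleration) has dimensions [L T^-2].
v (velocity) has dimensions [L T^-1].

Left side: [L T^-1]
Right side: [L^2 T^-2]

The two sides have different dimensions, so the equation is NOT dimensionally consistent.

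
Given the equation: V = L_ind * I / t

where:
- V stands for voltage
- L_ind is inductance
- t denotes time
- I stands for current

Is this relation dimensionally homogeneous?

Yes

V (voltage) has dimensions [I^-1 L^2 M T^-3].
L_ind (inductance) has dimensions [I^-2 L^2 M T^-2].
t (time) has dimensions [T].
I (current) has dimensions [I].

Left side: [I^-1 L^2 M T^-3]
Right side: [I^-1 L^2 M T^-3]

Both sides have the same dimensions, so the equation is dimensionally consistent.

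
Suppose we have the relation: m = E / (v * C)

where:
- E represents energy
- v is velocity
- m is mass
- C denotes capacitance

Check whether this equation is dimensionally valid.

No

E (energy) has dimensions [L^2 M T^-2].
v (velocity) has dimensions [L T^-1].
m (mass) has dimensions [M].
C (capacitance) has dimensions [I^2 L^-2 M^-1 T^4].

Left side: [M]
Right side: [I^-2 L^3 M^2 T^-5]

The two sides have different dimensions, so the equation is NOT dimensionally consistent.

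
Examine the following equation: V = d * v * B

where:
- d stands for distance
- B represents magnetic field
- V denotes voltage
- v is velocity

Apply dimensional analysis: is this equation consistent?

Yes

d (distance) has dimensions [L].
B (magnetic field) has dimensions [I^-1 M T^-2].
V (voltage) has dimensions [I^-1 L^2 M T^-3].
v (velocity) has dimensions [L T^-1].

Left side: [I^-1 L^2 M T^-3]
Right side: [I^-1 L^2 M T^-3]

Both sides have the same dimensions, so the equation is dimensionally consistent.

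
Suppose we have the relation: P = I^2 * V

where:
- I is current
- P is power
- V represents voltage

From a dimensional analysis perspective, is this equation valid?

No

I (current) has dimensions [I].
P (power) has dimensions [L^2 M T^-3].
V (voltage) has dimensions [I^-1 L^2 M T^-3].

Left side: [L^2 M T^-3]
Right side: [I L^2 M T^-3]

The two sides have different dimensions, so the equation is NOT dimensionally consistent.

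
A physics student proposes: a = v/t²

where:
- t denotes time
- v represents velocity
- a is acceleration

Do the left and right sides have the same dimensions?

No

t (time) has dimensions [T].
v (velocity) has dimensions [L T^-1].
a (acceleration) has dimensions [L T^-2].

Left side: [L T^-2]
Right side: [L T^-3]

The two sides have different dimensions, so the equation is NOT dimensionally consistent.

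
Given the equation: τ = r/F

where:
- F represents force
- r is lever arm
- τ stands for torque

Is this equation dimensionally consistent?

No

F (force) has dimensions [L M T^-2].
r (lever arm) has dimensions [L].
τ (torque) has dimensions [L^2 M T^-2].

Left side: [L^2 M T^-2]
Right side: [M^-1 T^2]

The two sides have different dimensions, so the equation is NOT dimensionally consistent.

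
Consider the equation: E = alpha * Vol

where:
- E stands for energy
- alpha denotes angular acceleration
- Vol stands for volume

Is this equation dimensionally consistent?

No

E (energy) has dimensions [L^2 M T^-2].
alpha (angular acceleration) has dimensions [T^-2].
Vol (volume) has dimensions [L^3].

Left side: [L^2 M T^-2]
Right side: [L^3 T^-2]

The two sides have different dimensions, so the equation is NOT dimensionally consistent.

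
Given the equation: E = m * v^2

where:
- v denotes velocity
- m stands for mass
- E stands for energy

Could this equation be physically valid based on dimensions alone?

Yes

v (velocity) has dimensions [L T^-1].
m (mass) has dimensions [M].
E (energy) has dimensions [L^2 M T^-2].

Left side: [L^2 M T^-2]
Right side: [L^2 M T^-2]

Both sides have the same dimensions, so the equation is dimensionally consistent.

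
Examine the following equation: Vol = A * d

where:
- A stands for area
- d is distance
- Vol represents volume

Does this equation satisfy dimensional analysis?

Yes

A (area) has dimensions [L^2].
d (distance) has dimensions [L].
Vol (volume) has dimensions [L^3].

Left side: [L^3]
Right side: [L^3]

Both sides have the same dimensions, so the equation is dimensionally consistent.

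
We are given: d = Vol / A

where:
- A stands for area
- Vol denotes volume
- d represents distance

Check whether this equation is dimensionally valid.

Yes

A (area) has dimensions [L^2].
Vol (volume) has dimensions [L^3].
d (distance) has dimensions [L].

Left side: [L]
Right side: [L]

Both sides have the same dimensions, so the equation is dimensionally consistent.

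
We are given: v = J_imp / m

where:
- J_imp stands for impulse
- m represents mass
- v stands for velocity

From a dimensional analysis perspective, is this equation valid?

Yes

J_imp (impulse) has dimensions [L M T^-1].
m (mass) has dimensions [M].
v (velocity) has dimensions [L T^-1].

Left side: [L T^-1]
Right side: [L T^-1]

Both sides have the same dimensions, so the equation is dimensionally consistent.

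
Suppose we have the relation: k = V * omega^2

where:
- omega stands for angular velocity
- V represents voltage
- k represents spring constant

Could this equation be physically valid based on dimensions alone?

No

omega (angular velocity) has dimensions [T^-1].
V (voltage) has dimensions [I^-1 L^2 M T^-3].
k (spring constant) has dimensions [M T^-2].

Left side: [M T^-2]
Right side: [I^-1 L^2 M T^-5]

The two sides have different dimensions, so the equation is NOT dimensionally consistent.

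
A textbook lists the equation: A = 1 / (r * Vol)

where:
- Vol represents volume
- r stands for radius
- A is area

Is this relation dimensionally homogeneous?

No

Vol (volume) has dimensions [L^3].
r (radius) has dimensions [L].
A (area) has dimensions [L^2].

Left side: [L^2]
Right side: [L^-4]

The two sides have different dimensions, so the equation is NOT dimensionally consistent.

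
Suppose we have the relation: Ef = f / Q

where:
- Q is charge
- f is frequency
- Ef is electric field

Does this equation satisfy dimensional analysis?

No

Q (charge) has dimensions [I T].
f (frequency) has dimensions [T^-1].
Ef (electric field) has dimensions [I^-1 L M T^-3].

Left side: [I^-1 L M T^-3]
Right side: [I^-1 T^-2]

The two sides have different dimensions, so the equation is NOT dimensionally consistent.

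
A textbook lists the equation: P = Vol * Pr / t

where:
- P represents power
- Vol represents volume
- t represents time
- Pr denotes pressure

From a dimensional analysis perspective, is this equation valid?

Yes

P (power) has dimensions [L^2 M T^-3].
Vol (volume) has dimensions [L^3].
t (time) has dimensions [T].
Pr (pressure) has dimensions [L^-1 M T^-2].

Left side: [L^2 M T^-3]
Right side: [L^2 M T^-3]

Both sides have the same dimensions, so the equation is dimensionally consistent.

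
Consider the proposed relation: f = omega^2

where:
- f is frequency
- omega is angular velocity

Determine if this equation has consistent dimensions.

No

f (frequency) has dimensions [T^-1].
omega (angular velocity) has dimensions [T^-1].

Left side: [T^-1]
Right side: [T^-2]

The two sides have different dimensions, so the equation is NOT dimensionally consistent.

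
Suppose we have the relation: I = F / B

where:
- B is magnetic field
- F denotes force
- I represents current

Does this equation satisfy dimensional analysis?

No

B (magnetic field) has dimensions [I^-1 M T^-2].
F (force) has dimensions [L M T^-2].
I (current) has dimensions [I].

Left side: [I]
Right side: [I L]

The two sides have different dimensions, so the equation is NOT dimensionally consistent.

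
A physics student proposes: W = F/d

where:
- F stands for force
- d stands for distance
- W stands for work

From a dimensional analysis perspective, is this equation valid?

No

F (force) has dimensions [L M T^-2].
d (distance) has dimensions [L].
W (work) has dimensions [L^2 M T^-2].

Left side: [L^2 M T^-2]
Right side: [M T^-2]

The two sides have different dimensions, so the equation is NOT dimensionally consistent.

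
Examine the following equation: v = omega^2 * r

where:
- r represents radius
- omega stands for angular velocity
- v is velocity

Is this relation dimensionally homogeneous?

No

r (radius) has dimensions [L].
omega (angular velocity) has dimensions [T^-1].
v (velocity) has dimensions [L T^-1].

Left side: [L T^-1]
Right side: [L T^-2]

The two sides have different dimensions, so the equation is NOT dimensionally consistent.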